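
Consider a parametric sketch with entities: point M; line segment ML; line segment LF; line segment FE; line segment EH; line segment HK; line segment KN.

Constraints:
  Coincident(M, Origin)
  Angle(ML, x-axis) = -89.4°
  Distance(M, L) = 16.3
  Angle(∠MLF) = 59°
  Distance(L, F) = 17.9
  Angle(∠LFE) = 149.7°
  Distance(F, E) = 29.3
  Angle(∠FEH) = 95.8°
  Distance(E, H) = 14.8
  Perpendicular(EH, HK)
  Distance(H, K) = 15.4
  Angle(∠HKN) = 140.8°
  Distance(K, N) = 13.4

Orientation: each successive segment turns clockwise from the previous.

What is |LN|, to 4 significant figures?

19.74

M is at the origin; ML runs at -89.4° with length 16.3, so L = (0.1707, -16.30). ∠MLF = 59.0° gives LF at 149.6° from the x-axis; with |LF| = 17.9, F = (-15.27, -7.241). ∠LFE = 149.7° gives FE at 119.3° from the x-axis; with |FE| = 29.3, E = (-29.61, 18.31). ∠FEH = 95.8° gives EH at 35.10° from the x-axis; with |EH| = 14.8, H = (-17.50, 26.82). EH ⟂ HK, so HK runs at -54.90°; with |HK| = 15.4, K = (-8.644, 14.22). ∠HKN = 140.8° gives KN at -94.10° from the x-axis; with |KN| = 13.4, N = (-9.602, 0.8554). Then |LN| = |N − L| = 19.74.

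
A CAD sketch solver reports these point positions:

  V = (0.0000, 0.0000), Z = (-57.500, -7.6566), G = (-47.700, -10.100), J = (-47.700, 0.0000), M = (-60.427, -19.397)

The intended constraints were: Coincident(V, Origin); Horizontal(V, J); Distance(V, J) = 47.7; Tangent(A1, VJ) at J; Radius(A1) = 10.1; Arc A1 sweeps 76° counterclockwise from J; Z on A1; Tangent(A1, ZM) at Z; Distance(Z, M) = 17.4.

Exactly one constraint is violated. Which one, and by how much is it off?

Distance(Z, M) = 17.4 — off by 5.30.

V = (0.00, 0.00) ✓; V.y = 0.00, J.y = 0.00 ✓; |VJ| = 47.70 ✓; ∠(GJ, JV) = 90.00° ✓; |GJ| = 10.10 ✓; bearing(G→Z) − bearing(G→J) = 76.00° ✓; |GZ| = 10.10 ✓; ∠(GZ, ZM) = 90.00° ✓; |ZM| = 12.10 ✗.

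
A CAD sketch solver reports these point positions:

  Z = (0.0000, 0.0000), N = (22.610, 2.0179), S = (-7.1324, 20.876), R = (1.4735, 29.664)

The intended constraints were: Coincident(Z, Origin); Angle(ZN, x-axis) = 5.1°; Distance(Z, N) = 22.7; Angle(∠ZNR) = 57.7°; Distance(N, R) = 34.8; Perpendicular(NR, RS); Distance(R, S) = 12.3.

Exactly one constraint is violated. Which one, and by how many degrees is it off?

Perpendicular(NR, RS) — off by 8.20°.

Z = (0.00, 0.00) ✓; ZN at 5.100° ✓; |ZN| = 22.70 ✓; ∠ZNR = 57.70° ✓; |NR| = 34.80 ✓; ∠(NR, RS) = 98.20° ✗; |RS| = 12.30 ✓.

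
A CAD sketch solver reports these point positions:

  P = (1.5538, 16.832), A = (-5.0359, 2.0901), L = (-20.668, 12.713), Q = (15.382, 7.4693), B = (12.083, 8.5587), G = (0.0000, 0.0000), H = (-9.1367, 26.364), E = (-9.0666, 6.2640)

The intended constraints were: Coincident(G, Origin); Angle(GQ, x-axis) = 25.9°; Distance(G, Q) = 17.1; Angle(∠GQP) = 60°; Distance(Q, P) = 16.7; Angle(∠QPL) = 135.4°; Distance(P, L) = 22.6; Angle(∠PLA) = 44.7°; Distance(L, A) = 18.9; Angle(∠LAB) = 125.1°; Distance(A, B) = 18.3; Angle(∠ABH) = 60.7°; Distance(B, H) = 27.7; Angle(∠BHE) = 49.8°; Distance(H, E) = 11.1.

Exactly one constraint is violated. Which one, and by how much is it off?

Distance(H, E) = 11.1 — off by 9.00.

G = (0.00, 0.00) ✓; GQ at 25.90° ✓; |GQ| = 17.10 ✓; ∠GQP = 60.00° ✓; |QP| = 16.70 ✓; ∠QPL = 135.4° ✓; |PL| = 22.60 ✓; ∠PLA = 44.70° ✓; |LA| = 18.90 ✓; ∠LAB = 125.1° ✓; |AB| = 18.30 ✓; ∠ABH = 60.70° ✓; |BH| = 27.70 ✓; ∠BHE = 49.80° ✓; |HE| = 20.10 ✗.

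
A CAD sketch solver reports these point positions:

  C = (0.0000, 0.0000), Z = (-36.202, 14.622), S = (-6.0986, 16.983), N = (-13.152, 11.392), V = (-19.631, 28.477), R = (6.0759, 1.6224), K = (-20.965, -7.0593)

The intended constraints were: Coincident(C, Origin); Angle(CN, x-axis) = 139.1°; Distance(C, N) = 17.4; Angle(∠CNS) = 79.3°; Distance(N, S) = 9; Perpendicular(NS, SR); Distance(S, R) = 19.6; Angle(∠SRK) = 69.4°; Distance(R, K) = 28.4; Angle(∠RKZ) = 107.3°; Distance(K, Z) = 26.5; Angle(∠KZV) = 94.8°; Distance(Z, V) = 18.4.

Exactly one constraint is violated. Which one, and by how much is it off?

Distance(Z, V) = 18.4 — off by 3.20.

C = (0.00, 0.00) ✓; CN at 139.1° ✓; |CN| = 17.40 ✓; ∠CNS = 79.30° ✓; |NS| = 9.001 ✓; ∠(NS, SR) = 90.00° ✓; |SR| = 19.60 ✓; ∠SRK = 69.40° ✓; |RK| = 28.40 ✓; ∠RKZ = 107.3° ✓; |KZ| = 26.50 ✓; ∠KZV = 94.80° ✓; |ZV| = 21.60 ✗.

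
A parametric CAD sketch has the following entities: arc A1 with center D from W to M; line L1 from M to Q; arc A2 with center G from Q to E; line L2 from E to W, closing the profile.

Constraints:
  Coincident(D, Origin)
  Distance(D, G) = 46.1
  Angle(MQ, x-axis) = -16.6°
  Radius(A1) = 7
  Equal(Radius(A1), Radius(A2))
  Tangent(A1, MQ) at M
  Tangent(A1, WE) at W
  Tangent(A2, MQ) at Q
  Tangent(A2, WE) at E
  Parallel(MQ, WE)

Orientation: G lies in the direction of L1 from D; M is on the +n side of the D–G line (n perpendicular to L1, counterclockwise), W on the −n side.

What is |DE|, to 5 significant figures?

46.628

The slot axis is L1's direction at -16.6°, so u = (cos -16.6°, sin -16.6°) = (0.95832, -0.28569) and n = (−sin -16.6°, cos -16.6°) = (0.28569, 0.95832). D is at the origin and G lies 46.1 along u from D, so G = 46.1·u = (44.179, -13.170). Tangency of A1 to both parallel lines with radius 7.0 puts M and W at D ± 7.0·n: M = (1.9998, 6.7083), W = (-1.9998, -6.7083). Equal radii place Q and E the same way about G: Q = G + 7.0·n = (46.178, -6.4620), E = G − 7.0·n = (42.179, -19.878). Then |DE| = |E − D| = 46.628.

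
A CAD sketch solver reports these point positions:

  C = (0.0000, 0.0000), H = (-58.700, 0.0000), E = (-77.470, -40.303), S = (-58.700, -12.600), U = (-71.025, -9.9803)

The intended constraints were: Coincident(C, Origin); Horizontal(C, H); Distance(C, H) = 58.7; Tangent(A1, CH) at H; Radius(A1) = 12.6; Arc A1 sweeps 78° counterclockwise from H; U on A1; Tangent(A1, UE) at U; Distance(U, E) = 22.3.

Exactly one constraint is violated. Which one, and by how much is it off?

Distance(U, E) = 22.3 — off by 8.70.

C = (0.00, 0.00) ✓; C.y = 0.00, H.y = 0.00 ✓; |CH| = 58.70 ✓; ∠(SH, HC) = 90.00° ✓; |SH| = 12.60 ✓; bearing(S→U) − bearing(S→H) = 78.00° ✓; |SU| = 12.60 ✓; ∠(SU, UE) = 90.00° ✓; |UE| = 31.00 ✗.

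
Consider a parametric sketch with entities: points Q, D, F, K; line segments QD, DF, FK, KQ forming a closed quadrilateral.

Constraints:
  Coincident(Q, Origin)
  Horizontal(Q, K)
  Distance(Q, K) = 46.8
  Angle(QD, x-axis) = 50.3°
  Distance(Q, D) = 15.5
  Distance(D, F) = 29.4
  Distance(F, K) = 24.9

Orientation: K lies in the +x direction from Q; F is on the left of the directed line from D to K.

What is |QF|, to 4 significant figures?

43.67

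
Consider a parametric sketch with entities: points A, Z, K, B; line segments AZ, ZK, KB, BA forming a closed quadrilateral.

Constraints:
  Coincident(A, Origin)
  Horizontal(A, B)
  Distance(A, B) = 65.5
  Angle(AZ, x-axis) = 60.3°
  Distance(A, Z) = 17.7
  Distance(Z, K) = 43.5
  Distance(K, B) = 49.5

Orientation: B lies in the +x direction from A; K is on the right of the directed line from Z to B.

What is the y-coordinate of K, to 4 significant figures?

-25.67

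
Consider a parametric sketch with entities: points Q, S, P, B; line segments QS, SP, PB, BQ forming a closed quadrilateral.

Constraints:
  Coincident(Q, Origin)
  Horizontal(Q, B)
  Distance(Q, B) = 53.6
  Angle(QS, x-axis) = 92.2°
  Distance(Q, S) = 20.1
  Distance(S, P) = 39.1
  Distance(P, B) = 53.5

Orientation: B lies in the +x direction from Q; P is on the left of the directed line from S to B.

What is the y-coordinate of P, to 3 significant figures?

46.8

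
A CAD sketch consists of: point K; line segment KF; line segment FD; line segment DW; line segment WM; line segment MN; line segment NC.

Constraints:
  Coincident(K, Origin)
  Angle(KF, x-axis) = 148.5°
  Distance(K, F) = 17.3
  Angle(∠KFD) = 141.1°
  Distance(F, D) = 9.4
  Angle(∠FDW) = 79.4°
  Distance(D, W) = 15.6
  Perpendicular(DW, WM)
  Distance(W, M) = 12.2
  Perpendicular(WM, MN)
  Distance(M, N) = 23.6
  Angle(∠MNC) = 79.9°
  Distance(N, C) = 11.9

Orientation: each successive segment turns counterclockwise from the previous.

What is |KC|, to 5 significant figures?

28.847

K is at the origin; KF runs at 148.5° with length 17.3, so F = (-14.751, 9.0392). ∠KFD = 141.1° gives FD at -172.60° from the x-axis; with |FD| = 9.4, D = (-24.072, 7.8285). ∠FDW = 79.4° gives DW at -72.000° from the x-axis; with |DW| = 15.6, W = (-19.252, -7.0079). The perpendicularity gives WM at right angles to DW, so WM runs at 18.000°; with |WM| = 12.2, M = (-7.6488, -3.2379). WM is perpendicular to MN, so MN runs at 108.00°; with |MN| = 23.6, N = (-14.942, 19.207). ∠MNC = 79.9° gives NC at -151.90° from the x-axis; with |NC| = 11.9, C = (-25.439, 13.602). Then |KC| = |C − K| = 28.847.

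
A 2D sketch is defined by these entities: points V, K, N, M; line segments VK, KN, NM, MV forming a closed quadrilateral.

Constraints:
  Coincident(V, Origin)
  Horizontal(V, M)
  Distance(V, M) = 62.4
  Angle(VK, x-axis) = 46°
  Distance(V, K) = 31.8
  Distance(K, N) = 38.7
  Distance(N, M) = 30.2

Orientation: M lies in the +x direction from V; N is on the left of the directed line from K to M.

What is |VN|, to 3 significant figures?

67.2

Checks: |KN| = 38.70 ✓; |NM| = 30.20 ✓.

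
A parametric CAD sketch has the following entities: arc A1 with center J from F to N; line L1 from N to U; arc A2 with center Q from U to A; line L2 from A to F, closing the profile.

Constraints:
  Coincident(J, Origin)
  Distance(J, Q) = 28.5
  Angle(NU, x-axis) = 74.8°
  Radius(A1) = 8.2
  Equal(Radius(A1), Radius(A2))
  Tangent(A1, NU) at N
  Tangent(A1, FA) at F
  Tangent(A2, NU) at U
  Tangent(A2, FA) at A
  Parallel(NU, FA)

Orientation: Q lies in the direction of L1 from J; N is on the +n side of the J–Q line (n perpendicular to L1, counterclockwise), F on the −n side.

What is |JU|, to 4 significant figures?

29.66

The slot axis is L1's direction at 74.8°, so u = (cos 74.8°, sin 74.8°) = (0.2622, 0.9650) and n = (−sin 74.8°, cos 74.8°) = (-0.9650, 0.2622). J is at the origin and Q lies 28.5 along u from J, so Q = 28.5·u = (7.472, 27.50). Tangency of A1 to both parallel lines with radius 8.2 puts N and F at J ± 8.2·n: N = (-7.913, 2.150), F = (7.913, -2.150). Equal radii place U and A the same way about Q: U = Q + 8.2·n = (-0.4407, 29.65), A = Q − 8.2·n = (15.39, 25.35). Then |JU| = |U − J| = 29.66.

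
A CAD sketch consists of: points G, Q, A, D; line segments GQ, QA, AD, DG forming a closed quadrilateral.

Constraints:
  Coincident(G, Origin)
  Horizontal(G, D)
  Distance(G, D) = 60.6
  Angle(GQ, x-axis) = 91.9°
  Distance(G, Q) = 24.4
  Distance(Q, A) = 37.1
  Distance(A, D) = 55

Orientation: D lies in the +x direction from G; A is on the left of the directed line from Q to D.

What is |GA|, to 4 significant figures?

54.33

G is at the origin; G and D share the same y with |GD| = 60.6 and D in +x, so D = (60.6, 0). GQ runs at 91.9° with |GQ| = 24.4, so Q = (-0.8090, 24.39). A is determined by |QA| = 37.1 and |AD| = 55.0 together: it lies at the intersection of circle(Q, 37.1) and circle(D, 55.0). With |QD| = 66.07, the foot of the radical line on QD is 20.56 from Q and the perpendicular offset is √(37.1² − 20.56²) = 30.88. Taking the left-of-QD solution: A = (29.70, 45.50).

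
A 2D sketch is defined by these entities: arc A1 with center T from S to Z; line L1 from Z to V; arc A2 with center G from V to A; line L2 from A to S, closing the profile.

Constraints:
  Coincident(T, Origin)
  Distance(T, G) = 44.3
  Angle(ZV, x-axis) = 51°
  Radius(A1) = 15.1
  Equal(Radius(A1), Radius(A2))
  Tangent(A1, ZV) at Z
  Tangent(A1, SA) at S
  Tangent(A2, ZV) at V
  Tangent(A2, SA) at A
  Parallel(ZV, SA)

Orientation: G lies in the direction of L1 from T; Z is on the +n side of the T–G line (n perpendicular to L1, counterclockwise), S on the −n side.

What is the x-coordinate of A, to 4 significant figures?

39.61

Tangency of A1 to both parallel lines with radius 15.1 puts Z and S at T ± 15.1·n: Z = (-11.73, 9.503), S = (11.73, -9.503). Equal radii place V and A the same way about G: V = G + 15.1·n = (16.14, 43.93), A = G − 15.1·n = (39.61, 24.92). So A.x = 39.61.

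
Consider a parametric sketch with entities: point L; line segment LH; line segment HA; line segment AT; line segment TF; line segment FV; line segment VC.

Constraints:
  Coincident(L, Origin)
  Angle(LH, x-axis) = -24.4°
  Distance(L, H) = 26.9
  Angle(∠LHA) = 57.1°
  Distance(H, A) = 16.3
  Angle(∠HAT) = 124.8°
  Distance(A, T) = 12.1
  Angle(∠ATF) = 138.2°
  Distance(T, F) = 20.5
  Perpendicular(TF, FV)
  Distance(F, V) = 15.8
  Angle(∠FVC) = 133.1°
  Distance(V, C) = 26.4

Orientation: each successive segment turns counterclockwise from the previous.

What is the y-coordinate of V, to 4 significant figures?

-10.33

L is at the origin; LH runs at -24.4° with length 26.9, so H = (24.50, -11.11). ∠LHA = 57.1° gives HA at 98.50° from the x-axis; with |HA| = 16.3, A = (22.09, 5.008). ∠HAT = 124.8° gives AT at 153.7° from the x-axis; with |AT| = 12.1, T = (11.24, 10.37). ∠ATF = 138.2° gives TF at -164.5° from the x-axis; with |TF| = 20.5, F = (-8.514, 4.891). TF is perpendicular to FV, so FV runs at -74.50°; with |FV| = 15.8, V = (-4.291, -10.33). So V.y = -10.33.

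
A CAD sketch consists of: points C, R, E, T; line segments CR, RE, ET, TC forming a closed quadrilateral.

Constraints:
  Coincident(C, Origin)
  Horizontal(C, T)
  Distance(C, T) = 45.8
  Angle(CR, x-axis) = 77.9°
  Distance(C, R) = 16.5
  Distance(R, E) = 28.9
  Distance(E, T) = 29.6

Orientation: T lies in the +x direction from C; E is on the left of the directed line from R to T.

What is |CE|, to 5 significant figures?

39.990

Checks: |RE| = 28.90 ✓; |ET| = 29.60 ✓.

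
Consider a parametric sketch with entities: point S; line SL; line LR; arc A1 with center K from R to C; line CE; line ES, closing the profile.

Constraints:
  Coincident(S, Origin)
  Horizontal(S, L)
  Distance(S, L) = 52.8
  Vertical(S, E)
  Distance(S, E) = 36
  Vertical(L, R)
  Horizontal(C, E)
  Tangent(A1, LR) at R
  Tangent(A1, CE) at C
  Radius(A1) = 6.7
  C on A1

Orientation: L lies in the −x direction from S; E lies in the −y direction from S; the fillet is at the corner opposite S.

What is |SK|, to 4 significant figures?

54.62

SE is vertical with |SE| = 36.0 and E on the −y side, so E = (0.000, -36.00). The virtual corner opposite S is at (-52.80, -36.00). Tangency of A1 to LR means the radius KR is perpendicular to LR and since A1 is tangent to CE there, KC ⟂ CE, with radius 6.7, so the center K sits 6.7 in from both sides at K = (-46.10, -29.30). Then |SK| = |K − S| = 54.62.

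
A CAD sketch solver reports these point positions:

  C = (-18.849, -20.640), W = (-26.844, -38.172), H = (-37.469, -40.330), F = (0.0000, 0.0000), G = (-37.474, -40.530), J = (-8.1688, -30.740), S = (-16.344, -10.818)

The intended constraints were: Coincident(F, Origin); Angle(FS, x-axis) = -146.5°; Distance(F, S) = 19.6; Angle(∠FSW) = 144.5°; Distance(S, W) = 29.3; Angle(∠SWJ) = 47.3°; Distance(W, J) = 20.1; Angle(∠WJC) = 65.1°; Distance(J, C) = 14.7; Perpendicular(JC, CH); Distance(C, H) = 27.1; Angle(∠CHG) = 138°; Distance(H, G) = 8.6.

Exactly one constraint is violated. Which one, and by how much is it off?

Distance(H, G) = 8.6 — off by 8.40.

F = (0.00, 0.00) ✓; FS at -146.5° ✓; |FS| = 19.60 ✓; ∠FSW = 144.5° ✓; |SW| = 29.30 ✓; ∠SWJ = 47.30° ✓; |WJ| = 20.10 ✓; ∠WJC = 65.10° ✓; |JC| = 14.70 ✓; ∠(JC, CH) = 90.00° ✓; |CH| = 27.10 ✓; ∠CHG = 138.0° ✓; |HG| = 0.2001 ✗.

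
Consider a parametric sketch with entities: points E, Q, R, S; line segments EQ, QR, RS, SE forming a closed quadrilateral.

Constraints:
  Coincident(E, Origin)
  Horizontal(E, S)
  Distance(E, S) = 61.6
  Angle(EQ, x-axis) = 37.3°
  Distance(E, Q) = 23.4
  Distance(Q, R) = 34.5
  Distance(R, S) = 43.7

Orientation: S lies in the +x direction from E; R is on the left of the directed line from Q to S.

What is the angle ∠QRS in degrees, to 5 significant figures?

69.599°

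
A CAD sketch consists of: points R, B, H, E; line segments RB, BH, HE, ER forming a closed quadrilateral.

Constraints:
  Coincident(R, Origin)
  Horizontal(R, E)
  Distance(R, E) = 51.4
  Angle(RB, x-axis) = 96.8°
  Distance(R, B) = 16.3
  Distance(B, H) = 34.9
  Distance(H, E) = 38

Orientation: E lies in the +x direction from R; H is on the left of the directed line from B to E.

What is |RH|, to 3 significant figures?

43.0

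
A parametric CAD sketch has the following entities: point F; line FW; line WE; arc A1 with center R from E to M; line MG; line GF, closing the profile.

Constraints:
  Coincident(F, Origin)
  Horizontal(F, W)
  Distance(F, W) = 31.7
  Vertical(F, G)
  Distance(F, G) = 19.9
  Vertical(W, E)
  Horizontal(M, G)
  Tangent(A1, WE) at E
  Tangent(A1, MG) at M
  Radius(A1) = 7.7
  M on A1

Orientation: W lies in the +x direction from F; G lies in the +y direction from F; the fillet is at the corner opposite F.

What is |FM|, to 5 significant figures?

31.177

F is at the origin; FW is horizontal with |FW| = 31.7 and W on the +x side, so W = (31.700, 0.0000). F and G share the same x with |FG| = 19.9 and G on the +y side, so G = (0.0000, 19.900). The virtual corner opposite F is at (31.700, 19.900). Tangency of A1 to WE means the radius RE is perpendicular to WE and tangency of A1 to MG means the radius RM is perpendicular to MG, with radius 7.7, so the center R sits 7.7 in from both sides at R = (24.000, 12.200). That places the tangent points at E = (31.700, 12.200) on WE and M = (24.000, 19.900) on MG. Then |FM| = |M − F| = 31.177.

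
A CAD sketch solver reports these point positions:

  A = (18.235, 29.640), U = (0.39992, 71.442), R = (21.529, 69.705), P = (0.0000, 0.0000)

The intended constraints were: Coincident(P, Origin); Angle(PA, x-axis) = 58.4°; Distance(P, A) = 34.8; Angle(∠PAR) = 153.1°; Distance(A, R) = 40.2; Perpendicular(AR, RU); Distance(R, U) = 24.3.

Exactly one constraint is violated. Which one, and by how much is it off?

Distance(R, U) = 24.3 — off by 3.10.

P = (0.00, 0.00) ✓; PA at 58.40° ✓; |PA| = 34.80 ✓; ∠PAR = 153.1° ✓; |AR| = 40.20 ✓; ∠(AR, RU) = 90.00° ✓; |RU| = 21.20 ✗.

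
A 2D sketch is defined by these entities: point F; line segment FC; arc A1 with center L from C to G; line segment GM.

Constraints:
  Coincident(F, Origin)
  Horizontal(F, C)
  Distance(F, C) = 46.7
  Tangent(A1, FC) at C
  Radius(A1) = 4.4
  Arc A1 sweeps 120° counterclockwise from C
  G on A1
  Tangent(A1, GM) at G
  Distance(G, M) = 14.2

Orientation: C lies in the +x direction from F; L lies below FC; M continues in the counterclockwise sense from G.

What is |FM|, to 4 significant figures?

53.44

F is at the origin; F and C share the same y with |FC| = 46.7 and C on the +x side, so C = (46.70, 0.000). The tangent condition forces LC to be normal to FC, so L = C + (0, -4.4) = (46.70, -4.400). On A1, C sits at bearing 90° from L; a 120° counterclockwise sweep puts G at bearing 210°, so G = L + 4.4·(cos 210°, sin 210°) = (42.89, -6.600). The tangent condition forces LG to be normal to GM, so GM runs along (−sin 210°, cos 210°); with |GM| = 14.2, M = (49.99, -18.90). Then |FM| = |M − F| = 53.44.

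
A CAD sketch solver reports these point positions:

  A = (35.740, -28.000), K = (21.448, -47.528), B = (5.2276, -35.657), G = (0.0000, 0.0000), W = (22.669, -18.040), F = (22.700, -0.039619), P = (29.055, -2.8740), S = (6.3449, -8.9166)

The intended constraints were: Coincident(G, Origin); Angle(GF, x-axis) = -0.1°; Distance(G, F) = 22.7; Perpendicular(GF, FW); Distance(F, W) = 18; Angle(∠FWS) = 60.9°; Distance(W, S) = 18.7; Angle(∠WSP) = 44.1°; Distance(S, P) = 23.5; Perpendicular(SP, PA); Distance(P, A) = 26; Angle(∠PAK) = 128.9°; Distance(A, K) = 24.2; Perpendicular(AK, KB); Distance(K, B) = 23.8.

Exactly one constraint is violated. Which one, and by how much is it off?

Distance(K, B) = 23.8 — off by 3.70.

G = (0.00, 0.00) ✓; GF at -0.1000° ✓; |GF| = 22.70 ✓; ∠(GF, FW) = 90.00° ✓; |FW| = 18.00 ✓; ∠FWS = 60.90° ✓; |WS| = 18.70 ✓; ∠WSP = 44.10° ✓; |SP| = 23.50 ✓; ∠(SP, PA) = 90.00° ✓; |PA| = 26.00 ✓; ∠PAK = 128.9° ✓; |AK| = 24.20 ✓; ∠(AK, KB) = 90.00° ✓; |KB| = 20.10 ✗.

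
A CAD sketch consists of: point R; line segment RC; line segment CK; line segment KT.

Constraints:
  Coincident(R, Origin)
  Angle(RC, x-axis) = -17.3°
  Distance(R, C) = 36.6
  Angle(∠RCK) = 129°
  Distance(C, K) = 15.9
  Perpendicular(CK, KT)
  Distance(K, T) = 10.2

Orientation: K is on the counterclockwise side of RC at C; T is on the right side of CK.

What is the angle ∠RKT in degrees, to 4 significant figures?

126.2°

∠RCK = 129.0°, so CK runs at -17.3° + (180° − 129.0°) = 33.70° from the x-axis; with |CK| = 15.9, K = C + 15.9·(cos 33.70°, sin 33.70°) = (48.17, -2.062). CK is perpendicular to KT; with |KT| = 10.2 on the right of CK, T = K + 10.2·(0.5548, -0.8320) = (53.83, -10.55). Then cos ∠RKT = KR·KT / (|KR||KT|), giving 126.2°.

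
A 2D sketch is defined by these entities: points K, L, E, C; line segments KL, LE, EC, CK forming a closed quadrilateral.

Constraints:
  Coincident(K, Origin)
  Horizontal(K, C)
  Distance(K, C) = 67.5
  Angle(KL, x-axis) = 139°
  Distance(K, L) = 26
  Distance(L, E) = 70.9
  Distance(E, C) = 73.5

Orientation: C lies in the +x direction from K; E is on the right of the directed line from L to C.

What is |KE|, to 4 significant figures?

48.18

Checks: |LE| = 70.90 ✓; |EC| = 73.50 ✓.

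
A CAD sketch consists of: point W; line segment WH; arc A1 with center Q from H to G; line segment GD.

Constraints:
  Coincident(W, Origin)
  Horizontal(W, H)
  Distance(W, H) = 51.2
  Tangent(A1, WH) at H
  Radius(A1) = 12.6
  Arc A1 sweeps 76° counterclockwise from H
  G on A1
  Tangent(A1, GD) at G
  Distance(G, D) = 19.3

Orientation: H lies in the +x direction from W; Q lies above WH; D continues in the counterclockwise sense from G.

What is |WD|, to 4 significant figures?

73.73

On A1, H sits at bearing -90° from Q; a 76° counterclockwise sweep puts G at bearing -14°, so G = Q + 12.6·(cos -14°, sin -14°) = (63.43, 9.552). A1 meets GD tangentially, so QG is at right angles to GD, so GD runs along (−sin -14°, cos -14°); with |GD| = 19.3, D = (68.09, 28.28). Then |WD| = |D − W| = 73.73.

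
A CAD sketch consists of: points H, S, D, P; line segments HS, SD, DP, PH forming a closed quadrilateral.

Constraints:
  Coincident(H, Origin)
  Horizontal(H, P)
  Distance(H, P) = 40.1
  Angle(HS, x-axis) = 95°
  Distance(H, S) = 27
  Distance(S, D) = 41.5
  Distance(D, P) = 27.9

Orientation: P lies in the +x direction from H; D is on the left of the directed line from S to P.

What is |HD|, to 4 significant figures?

48.05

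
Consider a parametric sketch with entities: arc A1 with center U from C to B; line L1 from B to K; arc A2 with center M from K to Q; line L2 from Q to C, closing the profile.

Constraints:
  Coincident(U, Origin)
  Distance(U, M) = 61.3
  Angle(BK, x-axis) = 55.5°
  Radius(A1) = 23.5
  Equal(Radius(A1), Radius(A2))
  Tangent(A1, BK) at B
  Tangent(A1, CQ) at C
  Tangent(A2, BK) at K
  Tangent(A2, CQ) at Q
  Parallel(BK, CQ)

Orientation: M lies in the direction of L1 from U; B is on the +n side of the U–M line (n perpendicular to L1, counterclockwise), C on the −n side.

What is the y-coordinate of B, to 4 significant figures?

13.31

U is at the origin and M lies 61.3 along u from U, so M = 61.3·u = (34.72, 50.52). Tangency of A1 to both parallel lines with radius 23.5 puts B and C at U ± 23.5·n: B = (-19.37, 13.31), C = (19.37, -13.31). So B.y = 13.31.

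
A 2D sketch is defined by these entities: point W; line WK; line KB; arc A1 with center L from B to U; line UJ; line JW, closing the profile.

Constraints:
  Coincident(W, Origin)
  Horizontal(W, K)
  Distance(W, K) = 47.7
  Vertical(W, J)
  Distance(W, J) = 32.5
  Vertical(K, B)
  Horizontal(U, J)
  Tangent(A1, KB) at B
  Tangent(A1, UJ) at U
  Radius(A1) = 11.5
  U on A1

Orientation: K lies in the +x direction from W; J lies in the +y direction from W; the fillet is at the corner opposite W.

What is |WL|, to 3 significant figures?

41.9

W is at the origin; W and K share the same y with |WK| = 47.7 and K on the +x side, so K = (47.7, 0.00). W and J share the same x with |WJ| = 32.5 and J on the +y side, so J = (0.00, 32.5). The virtual corner opposite W is at (47.7, 32.5). The tangent condition forces LB to be normal to KB and tangency of A1 to UJ means the radius LU is perpendicular to UJ, with radius 11.5, so the center L sits 11.5 in from both sides at L = (36.2, 21.0). Then |WL| = |L − W| = 41.9.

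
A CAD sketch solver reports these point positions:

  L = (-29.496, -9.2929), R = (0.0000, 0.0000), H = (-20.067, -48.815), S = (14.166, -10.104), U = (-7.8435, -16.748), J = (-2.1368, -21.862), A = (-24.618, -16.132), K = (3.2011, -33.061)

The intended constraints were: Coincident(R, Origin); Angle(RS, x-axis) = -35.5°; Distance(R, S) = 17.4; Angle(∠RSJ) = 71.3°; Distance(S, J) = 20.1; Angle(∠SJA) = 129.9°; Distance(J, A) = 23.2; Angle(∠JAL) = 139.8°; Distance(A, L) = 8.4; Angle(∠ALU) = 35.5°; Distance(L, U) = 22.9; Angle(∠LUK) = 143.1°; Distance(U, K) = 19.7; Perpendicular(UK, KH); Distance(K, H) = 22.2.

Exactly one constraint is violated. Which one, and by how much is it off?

Distance(K, H) = 22.2 — off by 5.90.

R = (0.00, 0.00) ✓; RS at -35.50° ✓; |RS| = 17.40 ✓; ∠RSJ = 71.30° ✓; |SJ| = 20.10 ✓; ∠SJA = 129.9° ✓; |JA| = 23.20 ✓; ∠JAL = 139.8° ✓; |AL| = 8.400 ✓; ∠ALU = 35.50° ✓; |LU| = 22.90 ✓; ∠LUK = 143.1° ✓; |UK| = 19.70 ✓; ∠(UK, KH) = 90.00° ✓; |KH| = 28.10 ✗.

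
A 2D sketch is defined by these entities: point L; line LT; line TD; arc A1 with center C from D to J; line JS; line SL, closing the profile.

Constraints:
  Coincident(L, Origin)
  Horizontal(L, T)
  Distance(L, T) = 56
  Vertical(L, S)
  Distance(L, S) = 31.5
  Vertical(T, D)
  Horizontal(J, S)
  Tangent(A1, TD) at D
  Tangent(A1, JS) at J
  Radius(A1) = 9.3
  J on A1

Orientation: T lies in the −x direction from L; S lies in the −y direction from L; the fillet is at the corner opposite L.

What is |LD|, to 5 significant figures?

60.240

L is at the origin; L and T share the same y with |LT| = 56.0 and T on the −x side, so T = (-56.000, 0.0000). LS is vertical with |LS| = 31.5 and S on the −y side, so S = (0.0000, -31.500). The virtual corner opposite L is at (-56.000, -31.500). Tangency of A1 to TD means the radius CD is perpendicular to TD and the tangent condition forces CJ to be normal to JS, with radius 9.3, so the center C sits 9.3 in from both sides at C = (-46.700, -22.200). That places the tangent points at D = (-56.000, -22.200) on TD and J = (-46.700, -31.500) on JS. Then |LD| = |D − L| = 60.240.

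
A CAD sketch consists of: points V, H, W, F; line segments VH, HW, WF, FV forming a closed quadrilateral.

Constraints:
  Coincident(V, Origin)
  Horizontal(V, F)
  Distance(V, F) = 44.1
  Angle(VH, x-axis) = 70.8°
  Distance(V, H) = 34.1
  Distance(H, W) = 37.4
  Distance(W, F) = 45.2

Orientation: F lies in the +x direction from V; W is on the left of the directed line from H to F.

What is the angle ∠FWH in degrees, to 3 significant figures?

67.0°

V is at the origin; V and F share the same y with |VF| = 44.1 and F in +x, so F = (44.1, 0). VH runs at 70.8° with |VH| = 34.1, so H = (11.2, 32.2). W is determined by |HW| = 37.4 and |WF| = 45.2 together: it lies at the intersection of circle(H, 37.4) and circle(F, 45.2). With |HF| = 46.0, the foot of the radical line on HF is 16.0 from H and the perpendicular offset is √(37.4² − 16.0²) = 33.8. Taking the left-of-HF solution: W = (46.3, 45.1).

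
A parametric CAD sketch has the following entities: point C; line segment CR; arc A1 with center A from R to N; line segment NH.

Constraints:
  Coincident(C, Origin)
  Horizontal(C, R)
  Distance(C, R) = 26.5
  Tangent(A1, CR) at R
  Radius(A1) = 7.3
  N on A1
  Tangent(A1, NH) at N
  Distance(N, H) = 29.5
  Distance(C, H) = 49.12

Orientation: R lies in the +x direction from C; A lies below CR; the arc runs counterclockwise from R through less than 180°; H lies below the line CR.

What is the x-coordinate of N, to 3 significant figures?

19.9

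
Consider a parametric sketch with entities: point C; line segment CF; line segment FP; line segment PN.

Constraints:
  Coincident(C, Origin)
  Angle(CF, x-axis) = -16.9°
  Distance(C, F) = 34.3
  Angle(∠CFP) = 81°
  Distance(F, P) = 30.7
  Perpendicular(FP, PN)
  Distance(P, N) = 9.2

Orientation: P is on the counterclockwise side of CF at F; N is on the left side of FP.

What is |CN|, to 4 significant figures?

35.37

∠CFP = 81.0°, so FP runs at -16.9° + (180° − 81.0°) = 82.10° from the x-axis; with |FP| = 30.7, P = F + 30.7·(cos 82.10°, sin 82.10°) = (37.04, 20.44). The perpendicularity gives PN at right angles to FP; with |PN| = 9.2 on the left of FP, N = P + 9.2·(-0.9905, 0.1374) = (27.93, 21.70). Then |CN| = |N − C| = 35.37.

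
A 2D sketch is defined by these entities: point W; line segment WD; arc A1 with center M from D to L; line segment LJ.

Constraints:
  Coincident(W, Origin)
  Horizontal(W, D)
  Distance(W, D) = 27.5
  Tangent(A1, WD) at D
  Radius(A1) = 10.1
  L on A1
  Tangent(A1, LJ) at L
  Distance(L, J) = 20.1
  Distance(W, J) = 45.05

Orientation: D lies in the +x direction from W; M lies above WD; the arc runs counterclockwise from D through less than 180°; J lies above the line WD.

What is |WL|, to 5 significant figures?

39.381

Checks: |ML| = 10.10 ✓; ∠(ML, LJ) = 90.00° ✓; |LJ| = 20.10 ✓; |WJ| = 45.05 ✓.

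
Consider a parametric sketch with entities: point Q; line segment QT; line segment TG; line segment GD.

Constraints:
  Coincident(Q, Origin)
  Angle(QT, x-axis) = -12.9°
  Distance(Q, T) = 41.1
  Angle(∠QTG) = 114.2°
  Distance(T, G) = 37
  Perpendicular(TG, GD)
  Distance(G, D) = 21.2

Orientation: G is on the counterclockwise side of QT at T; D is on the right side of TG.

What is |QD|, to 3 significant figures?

79.6

Q is at the origin; QT runs at -12.9° with length 41.1, so T = 41.1·(cos -12.9°, sin -12.9°) = (40.1, -9.18). ∠QTG = 114.2°, so TG runs at -12.9° + (180° − 114.2°) = 52.9° from the x-axis; with |TG| = 37.0, G = T + 37.0·(cos 52.9°, sin 52.9°) = (62.4, 20.3). The perpendicularity gives GD at right angles to TG; with |GD| = 21.2 on the right of TG, D = G + 21.2·(0.798, -0.603) = (79.3, 7.55). Then |QD| = |D − Q| = 79.6.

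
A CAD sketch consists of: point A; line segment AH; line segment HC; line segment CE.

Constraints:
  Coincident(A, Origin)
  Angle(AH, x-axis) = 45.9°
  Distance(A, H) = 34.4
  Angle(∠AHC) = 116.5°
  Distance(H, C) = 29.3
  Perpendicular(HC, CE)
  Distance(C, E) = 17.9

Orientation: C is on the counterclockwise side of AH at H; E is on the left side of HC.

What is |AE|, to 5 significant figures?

46.471

∠AHC = 116.5°, so HC runs at 45.9° + (180° − 116.5°) = 109.40° from the x-axis; with |HC| = 29.3, C = H + 29.3·(cos 109.40°, sin 109.40°) = (14.207, 52.340). HC is perpendicular to CE; with |CE| = 17.9 on the left of HC, E = C + 17.9·(-0.94322, -0.33216) = (-2.6766, 46.394). Then |AE| = |E − A| = 46.471.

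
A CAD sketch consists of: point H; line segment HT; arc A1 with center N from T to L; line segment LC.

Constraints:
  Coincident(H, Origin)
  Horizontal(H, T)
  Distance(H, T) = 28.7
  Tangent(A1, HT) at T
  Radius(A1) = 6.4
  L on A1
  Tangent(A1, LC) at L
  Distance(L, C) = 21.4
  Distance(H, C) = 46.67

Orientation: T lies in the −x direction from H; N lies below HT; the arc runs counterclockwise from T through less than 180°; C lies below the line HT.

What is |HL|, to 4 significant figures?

35.43

Checks: H = (0.00, 0.00) ✓; |NL| = 6.400 ✓; ∠(NL, LC) = 90.00° ✓; |LC| = 21.40 ✓; |HC| = 46.67 ✓.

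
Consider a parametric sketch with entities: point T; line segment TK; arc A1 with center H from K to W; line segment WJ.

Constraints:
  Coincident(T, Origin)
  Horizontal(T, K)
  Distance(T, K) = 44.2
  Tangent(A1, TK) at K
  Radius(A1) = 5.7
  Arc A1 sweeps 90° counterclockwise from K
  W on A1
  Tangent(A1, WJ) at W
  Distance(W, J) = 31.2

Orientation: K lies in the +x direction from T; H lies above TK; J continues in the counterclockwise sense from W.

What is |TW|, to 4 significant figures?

50.22

T is at the origin; TK is horizontal with |TK| = 44.2 and K on the +x side, so K = (44.20, 0.000). The tangent condition forces HK to be normal to TK, so H = K + (0, 5.7) = (44.20, 5.700). On A1, K sits at bearing -90° from H; a 90° counterclockwise sweep puts W at bearing 0°, so W = H + 5.7·(cos 0°, sin 0°) = (49.90, 5.700). Then |TW| = |W − T| = 50.22.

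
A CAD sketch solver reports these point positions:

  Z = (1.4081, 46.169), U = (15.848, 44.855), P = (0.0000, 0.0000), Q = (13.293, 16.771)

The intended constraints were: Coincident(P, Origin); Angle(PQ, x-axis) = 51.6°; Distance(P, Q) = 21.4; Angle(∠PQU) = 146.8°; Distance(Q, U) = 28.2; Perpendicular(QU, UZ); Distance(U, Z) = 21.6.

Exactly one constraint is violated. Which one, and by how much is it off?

Distance(U, Z) = 21.6 — off by 7.10.

P = (0.00, 0.00) ✓; PQ at 51.60° ✓; |PQ| = 21.40 ✓; ∠PQU = 146.8° ✓; |QU| = 28.20 ✓; ∠(QU, UZ) = 90.00° ✓; |UZ| = 14.50 ✗.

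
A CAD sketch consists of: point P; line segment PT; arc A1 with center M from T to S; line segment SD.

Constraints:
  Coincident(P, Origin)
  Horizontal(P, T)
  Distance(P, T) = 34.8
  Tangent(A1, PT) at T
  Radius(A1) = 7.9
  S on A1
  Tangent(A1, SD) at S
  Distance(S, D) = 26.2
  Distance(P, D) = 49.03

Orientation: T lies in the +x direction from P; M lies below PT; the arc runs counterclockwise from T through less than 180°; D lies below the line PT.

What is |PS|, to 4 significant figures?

28.95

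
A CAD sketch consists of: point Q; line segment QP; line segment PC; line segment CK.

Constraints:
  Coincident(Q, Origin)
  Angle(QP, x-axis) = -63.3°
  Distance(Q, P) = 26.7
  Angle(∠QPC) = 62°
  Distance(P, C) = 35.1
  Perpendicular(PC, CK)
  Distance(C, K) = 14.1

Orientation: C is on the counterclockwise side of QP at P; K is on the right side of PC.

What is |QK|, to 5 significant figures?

43.915

Q is at the origin; QP runs at -63.3° with length 26.7, so P = 26.7·(cos -63.3°, sin -63.3°) = (11.997, -23.853). ∠QPC = 62.0°, so PC runs at -63.3° + (180° − 62.0°) = 54.700° from the x-axis; with |PC| = 35.1, C = P + 35.1·(cos 54.700°, sin 54.700°) = (32.280, 4.7934). PC ⟂ CK; with |CK| = 14.1 on the right of PC, K = C + 14.1·(0.81614, -0.57786) = (43.787, -3.3544). Then |QK| = |K − Q| = 43.915.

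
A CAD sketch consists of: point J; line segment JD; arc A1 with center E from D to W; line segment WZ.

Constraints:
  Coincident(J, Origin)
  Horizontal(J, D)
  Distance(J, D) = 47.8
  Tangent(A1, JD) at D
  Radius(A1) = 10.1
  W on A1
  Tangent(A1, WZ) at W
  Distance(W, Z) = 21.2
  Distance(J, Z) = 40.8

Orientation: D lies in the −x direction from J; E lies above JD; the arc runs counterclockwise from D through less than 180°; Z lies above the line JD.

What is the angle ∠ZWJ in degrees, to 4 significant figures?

79.62°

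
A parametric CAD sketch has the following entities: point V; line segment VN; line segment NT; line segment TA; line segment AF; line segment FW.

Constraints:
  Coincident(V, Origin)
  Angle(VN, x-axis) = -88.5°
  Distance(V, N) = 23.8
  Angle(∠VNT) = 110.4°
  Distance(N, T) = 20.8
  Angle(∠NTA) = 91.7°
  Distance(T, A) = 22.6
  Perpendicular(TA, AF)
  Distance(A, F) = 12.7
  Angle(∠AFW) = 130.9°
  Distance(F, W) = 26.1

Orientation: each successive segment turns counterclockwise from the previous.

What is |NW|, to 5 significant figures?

9.6508

The perpendicularity gives AF at right angles to TA, so AF runs at 159.40°; with |AF| = 12.7, F = (16.365, -4.9060). ∠AFW = 130.9° gives FW at -151.50° from the x-axis; with |FW| = 26.1, W = (-6.5719, -17.360). Then |NW| = |W − N| = 9.6508.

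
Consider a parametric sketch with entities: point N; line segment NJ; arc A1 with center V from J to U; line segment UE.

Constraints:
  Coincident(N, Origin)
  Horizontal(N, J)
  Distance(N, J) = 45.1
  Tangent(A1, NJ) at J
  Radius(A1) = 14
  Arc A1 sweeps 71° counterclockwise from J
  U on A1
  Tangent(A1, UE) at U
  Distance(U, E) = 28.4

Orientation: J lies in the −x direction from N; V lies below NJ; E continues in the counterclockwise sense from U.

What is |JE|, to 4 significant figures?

42.69

N is at the origin; NJ is horizontal with |NJ| = 45.1 and J on the −x side, so J = (-45.10, 0.000). The tangent condition forces VJ to be normal to NJ, so V = J + (0, -14) = (-45.10, -14.00). On A1, J sits at bearing 90° from V; a 71° counterclockwise sweep puts U at bearing 161°, so U = V + 14.0·(cos 161°, sin 161°) = (-58.34, -9.442). Tangency of A1 to UE means the radius VU is perpendicular to UE, so UE runs along (−sin 161°, cos 161°); with |UE| = 28.4, E = (-67.58, -36.29). Then |JE| = |E − J| = 42.69.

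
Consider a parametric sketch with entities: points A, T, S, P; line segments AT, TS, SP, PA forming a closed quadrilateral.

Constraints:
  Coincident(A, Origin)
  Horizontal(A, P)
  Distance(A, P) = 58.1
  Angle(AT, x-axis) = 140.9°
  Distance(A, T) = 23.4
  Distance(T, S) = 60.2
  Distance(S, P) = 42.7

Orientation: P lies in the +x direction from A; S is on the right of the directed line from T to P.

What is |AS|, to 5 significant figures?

36.943

A is at the origin; A and P share the same y with |AP| = 58.1 and P in +x, so P = (58.1, 0). AT runs at 140.9° with |AT| = 23.4, so T = (-18.159, 14.758). S is determined by |TS| = 60.2 and |SP| = 42.7 together: it lies at the intersection of circle(T, 60.2) and circle(P, 42.7). With |TP| = 77.674, the foot of the radical line on TP is 50.429 from T and the perpendicular offset is √(60.2² − 50.429²) = 32.878. Taking the right-of-TP solution: S = (25.104, -27.103).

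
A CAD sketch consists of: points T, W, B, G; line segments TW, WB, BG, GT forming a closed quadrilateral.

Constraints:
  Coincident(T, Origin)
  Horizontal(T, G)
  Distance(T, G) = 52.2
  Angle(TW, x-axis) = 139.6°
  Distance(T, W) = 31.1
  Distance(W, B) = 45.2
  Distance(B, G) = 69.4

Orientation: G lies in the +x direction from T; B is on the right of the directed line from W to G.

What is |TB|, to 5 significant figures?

27.089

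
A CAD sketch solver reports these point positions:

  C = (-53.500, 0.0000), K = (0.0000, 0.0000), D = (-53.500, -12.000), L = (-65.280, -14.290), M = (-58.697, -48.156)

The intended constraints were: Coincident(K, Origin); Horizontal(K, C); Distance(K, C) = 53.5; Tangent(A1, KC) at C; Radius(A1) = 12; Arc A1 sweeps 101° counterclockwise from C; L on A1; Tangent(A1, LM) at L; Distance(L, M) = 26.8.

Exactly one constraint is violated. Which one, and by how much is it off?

Distance(L, M) = 26.8 — off by 7.70.

K = (0.00, 0.00) ✓; K.y = 0.00, C.y = 0.00 ✓; |KC| = 53.50 ✓; ∠(DC, CK) = 90.00° ✓; |DC| = 12.00 ✓; bearing(D→L) − bearing(D→C) = 101.0° ✓; |DL| = 12.00 ✓; ∠(DL, LM) = 90.00° ✓; |LM| = 34.50 ✗.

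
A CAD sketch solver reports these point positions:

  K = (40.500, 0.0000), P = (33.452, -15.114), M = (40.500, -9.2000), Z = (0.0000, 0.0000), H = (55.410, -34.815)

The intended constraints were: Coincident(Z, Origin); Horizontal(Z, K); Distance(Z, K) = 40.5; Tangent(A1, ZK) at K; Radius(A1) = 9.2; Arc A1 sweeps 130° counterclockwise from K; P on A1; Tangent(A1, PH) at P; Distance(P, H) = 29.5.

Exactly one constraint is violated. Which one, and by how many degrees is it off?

Tangent(A1, PH) at P — off by 8.10°.

Z = (0.00, 0.00) ✓; Z.y = 0.00, K.y = 0.00 ✓; |ZK| = 40.50 ✓; ∠(MK, KZ) = 90.00° ✓; |MK| = 9.200 ✓; bearing(M→P) − bearing(M→K) = 130.0° ✓; |MP| = 9.201 ✓; ∠(MP, PH) = 81.90° ✗; |PH| = 29.50 ✓.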